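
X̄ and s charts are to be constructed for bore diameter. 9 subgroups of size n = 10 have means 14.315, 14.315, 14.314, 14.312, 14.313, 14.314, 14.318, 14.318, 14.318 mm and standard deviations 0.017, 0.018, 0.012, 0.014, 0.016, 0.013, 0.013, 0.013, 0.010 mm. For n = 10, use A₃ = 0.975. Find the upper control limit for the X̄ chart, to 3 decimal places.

X̄̄ = (14.315 + 14.315 + 14.314 + 14.312 + 14.313 + 14.314 + 14.318 + 14.318 + 14.318) / 9 = 14.3152
s̄ = (0.017 + 0.018 + 0.012 + 0.014 + 0.016 + 0.013 + 0.013 + 0.013 + 0.010) / 9 = 0.0140
UCL = X̄̄ + A₃·s̄ = 14.3152 + 0.975 × 0.0140 = 14.3289

14.329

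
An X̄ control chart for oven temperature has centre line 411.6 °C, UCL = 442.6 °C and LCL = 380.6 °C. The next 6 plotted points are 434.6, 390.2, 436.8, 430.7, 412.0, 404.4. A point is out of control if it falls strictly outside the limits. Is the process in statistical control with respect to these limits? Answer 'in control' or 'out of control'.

All 6 points lie within [380.6, 442.6].

in control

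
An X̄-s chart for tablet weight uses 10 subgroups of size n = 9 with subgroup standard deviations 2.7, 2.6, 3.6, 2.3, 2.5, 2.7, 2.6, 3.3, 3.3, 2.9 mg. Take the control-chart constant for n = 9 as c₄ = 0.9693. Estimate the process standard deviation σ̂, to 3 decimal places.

2.940

s̄ = (2.7 + 2.6 + 3.6 + 2.3 + 2.5 + 2.7 + 2.6 + 3.3 + 3.3 + 2.9) / 10 = 2.8500
σ̂ = s̄ / c₄ = 2.8500 / 0.9693 = 2.9403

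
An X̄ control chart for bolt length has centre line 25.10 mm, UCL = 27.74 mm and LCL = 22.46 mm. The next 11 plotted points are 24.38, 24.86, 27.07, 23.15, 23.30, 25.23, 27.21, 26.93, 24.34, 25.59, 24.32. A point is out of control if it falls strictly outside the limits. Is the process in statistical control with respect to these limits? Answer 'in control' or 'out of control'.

All 11 points lie within [22.46, 27.74].

in control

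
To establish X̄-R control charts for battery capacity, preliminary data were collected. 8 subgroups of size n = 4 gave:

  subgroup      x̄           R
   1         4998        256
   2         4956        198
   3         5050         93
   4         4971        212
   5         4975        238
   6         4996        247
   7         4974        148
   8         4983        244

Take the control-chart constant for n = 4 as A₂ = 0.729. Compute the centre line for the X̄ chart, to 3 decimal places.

X̄̄ = (4998 + 4956 + 5050 + 4971 + 4975 + 4996 + 4974 + 4983) / 8 = 39903.0000 / 8 = 4987.8750
CL = X̄̄ = 4987.8750

4987.875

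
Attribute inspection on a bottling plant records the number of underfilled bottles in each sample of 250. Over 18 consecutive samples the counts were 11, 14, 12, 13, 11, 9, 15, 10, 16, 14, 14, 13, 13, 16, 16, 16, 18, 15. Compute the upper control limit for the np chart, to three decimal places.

p̄ = Σdᵢ / (k·n) = 246 / (18 × 250) = 0.05467
UCL = np̄ + 3·√(np̄(1−p̄)) = 13.6667 + 3 × √(13.6667×0.94533) = 13.6667 + 3 × 3.5944 = 24.4498

24.450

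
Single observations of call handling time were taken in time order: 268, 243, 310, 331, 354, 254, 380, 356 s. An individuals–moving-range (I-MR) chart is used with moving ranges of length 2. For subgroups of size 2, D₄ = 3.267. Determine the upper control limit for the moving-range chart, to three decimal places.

Moving ranges: 25, 67, 21, 23, 100, 126, 24; M̄R̄ = 386.0000 / 7 = 55.1429
UCL_MR = D₄·M̄R̄ = 3.267 × 55.1429 = 180.1517

180.152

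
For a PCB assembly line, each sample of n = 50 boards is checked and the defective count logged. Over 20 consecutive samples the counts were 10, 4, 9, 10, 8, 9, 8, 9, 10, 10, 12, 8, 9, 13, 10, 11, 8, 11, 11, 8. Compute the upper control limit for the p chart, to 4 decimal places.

p̄ = Σdᵢ / (k·n) = 188 / (20 × 50) = 0.18800
UCL = p̄ + 3·√(p̄(1−p̄)/n) = 0.18800 + 3 × √(0.18800×0.81200/50) = 0.18800 + 3 × 0.05526 = 0.35377

0.3538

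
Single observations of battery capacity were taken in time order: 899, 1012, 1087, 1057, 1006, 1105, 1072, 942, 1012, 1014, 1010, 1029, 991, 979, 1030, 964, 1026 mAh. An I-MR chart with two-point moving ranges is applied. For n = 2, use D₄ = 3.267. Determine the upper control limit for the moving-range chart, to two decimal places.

Moving ranges: 113, 75, 30, 51, 99, 33, 130, 70, 2, 4, 19, 38, 12, 51, 66, 62; M̄R̄ = 855.0000 / 16 = 53.4375
UCL_MR = D₄·M̄R̄ = 3.267 × 53.4375 = 174.5803

174.58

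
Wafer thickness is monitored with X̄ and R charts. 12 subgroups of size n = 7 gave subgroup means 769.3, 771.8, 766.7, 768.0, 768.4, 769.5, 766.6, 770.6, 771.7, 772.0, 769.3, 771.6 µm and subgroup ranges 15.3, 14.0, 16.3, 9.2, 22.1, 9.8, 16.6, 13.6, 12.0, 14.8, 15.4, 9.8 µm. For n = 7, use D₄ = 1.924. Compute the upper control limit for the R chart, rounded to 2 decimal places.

27.08

R̄ = (15.3 + 14.0 + 16.3 + 9.2 + 22.1 + 9.8 + 16.6 + 13.6 + 12.0 + 14.8 + 15.4 + 9.8) / 12 = 168.9000 / 12 = 14.0750
UCL_R = D₄·R̄ = 1.924 × 14.0750 = 27.0803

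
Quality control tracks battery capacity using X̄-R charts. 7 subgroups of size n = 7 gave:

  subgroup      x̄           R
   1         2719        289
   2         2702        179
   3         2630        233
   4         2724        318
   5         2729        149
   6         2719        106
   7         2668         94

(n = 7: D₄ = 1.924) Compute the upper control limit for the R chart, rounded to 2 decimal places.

R̄ = (289 + 179 + 233 + 318 + 149 + 106 + 94) / 7 = 1368.0000 / 7 = 195.4286
UCL_R = D₄·R̄ = 1.924 × 195.4286 = 376.0046

376.00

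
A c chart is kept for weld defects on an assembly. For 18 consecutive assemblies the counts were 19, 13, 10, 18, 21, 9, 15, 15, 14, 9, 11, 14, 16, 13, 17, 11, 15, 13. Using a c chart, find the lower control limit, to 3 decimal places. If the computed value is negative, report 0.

2.808

c̄ = (19 + 13 + 10 + 18 + 21 + 9 + 15 + 15 + 14 + 9 + 11 + 14 + 16 + 13 + 17 + 11 + 15 + 13) / 18 = 253 / 18 = 14.0556
LCL = c̄ − 3√c̄ = 14.0556 − 3 × 3.7491 = 2.8083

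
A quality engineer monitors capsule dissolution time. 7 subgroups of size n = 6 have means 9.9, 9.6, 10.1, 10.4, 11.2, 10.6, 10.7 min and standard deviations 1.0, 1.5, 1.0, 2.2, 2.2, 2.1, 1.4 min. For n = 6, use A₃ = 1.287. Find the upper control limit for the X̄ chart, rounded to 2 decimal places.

X̄̄ = (9.9 + 9.6 + 10.1 + 10.4 + 11.2 + 10.6 + 10.7) / 7 = 10.3571
s̄ = (1.0 + 1.5 + 1.0 + 2.2 + 2.2 + 2.1 + 1.4) / 7 = 1.6286
UCL = X̄̄ + A₃·s̄ = 10.3571 + 1.287 × 1.6286 = 12.4531

12.45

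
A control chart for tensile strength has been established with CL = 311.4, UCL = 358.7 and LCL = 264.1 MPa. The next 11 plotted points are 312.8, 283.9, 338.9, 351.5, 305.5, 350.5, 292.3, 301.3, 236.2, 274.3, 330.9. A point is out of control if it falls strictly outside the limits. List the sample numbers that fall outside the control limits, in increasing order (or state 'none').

Compare each point to [264.1, 358.7]: sample 9 = 236.2 < LCL.

9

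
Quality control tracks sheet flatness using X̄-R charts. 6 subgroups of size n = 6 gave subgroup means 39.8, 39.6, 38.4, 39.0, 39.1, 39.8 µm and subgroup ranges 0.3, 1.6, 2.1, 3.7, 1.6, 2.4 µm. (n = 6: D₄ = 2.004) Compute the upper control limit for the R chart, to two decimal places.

3.91

R̄ = (0.3 + 1.6 + 2.1 + 3.7 + 1.6 + 2.4) / 6 = 11.7000 / 6 = 1.9500
UCL_R = D₄·R̄ = 2.004 × 1.9500 = 3.9078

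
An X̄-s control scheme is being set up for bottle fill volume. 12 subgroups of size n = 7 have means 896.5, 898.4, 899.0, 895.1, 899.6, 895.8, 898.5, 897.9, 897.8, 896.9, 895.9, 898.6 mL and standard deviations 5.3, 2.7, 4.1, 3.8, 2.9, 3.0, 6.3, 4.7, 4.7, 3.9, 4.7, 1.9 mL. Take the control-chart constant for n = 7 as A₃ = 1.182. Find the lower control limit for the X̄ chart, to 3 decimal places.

X̄̄ = (896.5 + 898.4 + 899.0 + 895.1 + 899.6 + 895.8 + 898.5 + 897.9 + 897.8 + 896.9 + 895.9 + 898.6) / 12 = 897.5000
s̄ = (5.3 + 2.7 + 4.1 + 3.8 + 2.9 + 3.0 + 6.3 + 4.7 + 4.7 + 3.9 + 4.7 + 1.9) / 12 = 4.0000
LCL = X̄̄ − A₃·s̄ = 897.5000 − 1.182 × 4.0000 = 892.7720

892.772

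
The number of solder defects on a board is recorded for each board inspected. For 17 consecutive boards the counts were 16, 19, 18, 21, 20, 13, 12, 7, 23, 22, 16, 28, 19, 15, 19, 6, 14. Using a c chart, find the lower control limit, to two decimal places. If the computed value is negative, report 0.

4.59

c̄ = (16 + 19 + 18 + 21 + 20 + 13 + 12 + 7 + 23 + 22 + 16 + 28 + 19 + 15 + 19 + 6 + 14) / 17 = 288 / 17 = 16.9412
LCL = c̄ − 3√c̄ = 16.9412 − 3 × 4.1160 = 4.5933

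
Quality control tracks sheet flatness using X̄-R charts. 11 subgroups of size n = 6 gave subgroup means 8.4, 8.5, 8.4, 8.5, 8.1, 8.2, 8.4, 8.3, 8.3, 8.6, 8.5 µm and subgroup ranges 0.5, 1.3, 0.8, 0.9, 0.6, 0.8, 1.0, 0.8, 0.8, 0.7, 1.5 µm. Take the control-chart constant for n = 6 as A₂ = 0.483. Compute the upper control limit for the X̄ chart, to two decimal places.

8.81

X̄̄ = (8.4 + 8.5 + 8.4 + 8.5 + 8.1 + 8.2 + 8.4 + 8.3 + 8.3 + 8.6 + 8.5) / 11 = 92.2000 / 11 = 8.3818
R̄ = (0.5 + 1.3 + 0.8 + 0.9 + 0.6 + 0.8 + 1.0 + 0.8 + 0.8 + 0.7 + 1.5) / 11 = 9.7000 / 11 = 0.8818
UCL = X̄̄ + A₂·R̄ = 8.3818 + 0.483 × 0.8818 = 8.8077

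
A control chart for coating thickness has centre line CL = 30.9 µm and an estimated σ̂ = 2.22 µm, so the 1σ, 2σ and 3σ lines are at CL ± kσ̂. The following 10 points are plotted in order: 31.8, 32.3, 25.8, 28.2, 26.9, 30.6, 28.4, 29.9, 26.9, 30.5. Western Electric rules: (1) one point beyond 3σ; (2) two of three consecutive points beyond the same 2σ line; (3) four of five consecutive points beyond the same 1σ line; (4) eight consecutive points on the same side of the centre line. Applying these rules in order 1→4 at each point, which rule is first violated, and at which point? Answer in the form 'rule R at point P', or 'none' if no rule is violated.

Zone of each point (C = within 1σ̂, B = 1σ̂–2σ̂, A = 2σ̂–3σ̂, * = beyond 3σ̂; sign = side of CL): 1:+C, 2:+C, 3:-A, 4:-B, 5:-B, 6:-C, 7:-B, 8:-C, 9:-B, 10:-C
Rule 3 (four of five consecutive points beyond the same 1σ limit) is satisfied at point 7.

rule 3 at point 7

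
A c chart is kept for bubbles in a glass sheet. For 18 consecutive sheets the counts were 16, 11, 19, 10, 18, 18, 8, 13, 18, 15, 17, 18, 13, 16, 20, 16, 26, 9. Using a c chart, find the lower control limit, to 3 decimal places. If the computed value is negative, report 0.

3.758

c̄ = (16 + 11 + 19 + 10 + 18 + 18 + 8 + 13 + 18 + 15 + 17 + 18 + 13 + 16 + 20 + 16 + 26 + 9) / 18 = 281 / 18 = 15.6111
LCL = c̄ − 3√c̄ = 15.6111 − 3 × 3.9511 = 3.7578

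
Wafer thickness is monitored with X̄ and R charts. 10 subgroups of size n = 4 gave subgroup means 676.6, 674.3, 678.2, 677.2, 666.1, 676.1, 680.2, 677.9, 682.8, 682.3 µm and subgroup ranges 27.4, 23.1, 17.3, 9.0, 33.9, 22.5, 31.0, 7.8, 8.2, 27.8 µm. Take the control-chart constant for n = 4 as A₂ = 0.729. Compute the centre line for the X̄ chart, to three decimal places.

X̄̄ = (676.6 + 674.3 + 678.2 + 677.2 + 666.1 + 676.1 + 680.2 + 677.9 + 682.8 + 682.3) / 10 = 6771.7000 / 10 = 677.1700
CL = X̄̄ = 677.1700

677.170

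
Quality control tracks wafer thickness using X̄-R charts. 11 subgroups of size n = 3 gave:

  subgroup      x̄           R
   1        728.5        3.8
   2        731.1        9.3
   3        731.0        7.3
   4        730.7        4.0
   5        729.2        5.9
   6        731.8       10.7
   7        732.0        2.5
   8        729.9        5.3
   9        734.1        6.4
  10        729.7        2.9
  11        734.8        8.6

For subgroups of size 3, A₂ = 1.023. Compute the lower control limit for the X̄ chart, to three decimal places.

724.961

X̄̄ = (728.5 + 731.1 + 731.0 + 730.7 + 729.2 + 731.8 + 732.0 + 729.9 + 734.1 + 729.7 + 734.8) / 11 = 8042.8000 / 11 = 731.1636
R̄ = (3.8 + 9.3 + 7.3 + 4.0 + 5.9 + 10.7 + 2.5 + 5.3 + 6.4 + 2.9 + 8.6) / 11 = 66.7000 / 11 = 6.0636
LCL = X̄̄ − A₂·R̄ = 731.1636 − 1.023 × 6.0636 = 724.9605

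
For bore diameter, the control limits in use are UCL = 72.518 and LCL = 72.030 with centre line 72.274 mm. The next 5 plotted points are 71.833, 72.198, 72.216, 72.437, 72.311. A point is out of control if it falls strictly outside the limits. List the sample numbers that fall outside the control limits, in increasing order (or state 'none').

1

Compare each point to [72.030, 72.518]: sample 1 = 71.833 < LCL.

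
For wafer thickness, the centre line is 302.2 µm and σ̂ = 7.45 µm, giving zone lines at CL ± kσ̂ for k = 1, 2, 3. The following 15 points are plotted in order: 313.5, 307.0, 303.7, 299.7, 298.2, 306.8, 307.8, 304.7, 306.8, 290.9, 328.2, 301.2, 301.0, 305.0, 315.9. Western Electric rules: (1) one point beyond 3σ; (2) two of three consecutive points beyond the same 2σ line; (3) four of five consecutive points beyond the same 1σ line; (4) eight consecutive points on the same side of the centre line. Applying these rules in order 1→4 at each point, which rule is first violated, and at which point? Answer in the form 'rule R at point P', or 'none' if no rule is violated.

rule 1 at point 11

Zone of each point (C = within 1σ̂, B = 1σ̂–2σ̂, A = 2σ̂–3σ̂, * = beyond 3σ̂; sign = side of CL): 1:+B, 2:+C, 3:+C, 4:-C, 5:-C, 6:+C, 7:+C, 8:+C, 9:+C, 10:-B, 11:+*, 12:-C, 13:-C, 14:+C, 15:+B
Rule 1 (one point beyond the 3σ limits) is satisfied at point 11.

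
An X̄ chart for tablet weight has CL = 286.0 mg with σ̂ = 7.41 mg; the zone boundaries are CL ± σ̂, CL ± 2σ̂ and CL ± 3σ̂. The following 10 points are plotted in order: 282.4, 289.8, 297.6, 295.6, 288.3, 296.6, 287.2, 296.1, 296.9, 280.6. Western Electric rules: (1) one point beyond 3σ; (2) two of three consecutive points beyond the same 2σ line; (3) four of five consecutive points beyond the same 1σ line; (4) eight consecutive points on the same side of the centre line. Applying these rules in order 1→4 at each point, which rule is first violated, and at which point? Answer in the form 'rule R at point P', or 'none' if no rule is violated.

Zone of each point (C = within 1σ̂, B = 1σ̂–2σ̂, A = 2σ̂–3σ̂, * = beyond 3σ̂; sign = side of CL): 1:-C, 2:+C, 3:+B, 4:+B, 5:+C, 6:+B, 7:+C, 8:+B, 9:+B, 10:-C
Rule 4 (eight consecutive points on the same side of the centre line) is satisfied at point 9.

rule 4 at point 9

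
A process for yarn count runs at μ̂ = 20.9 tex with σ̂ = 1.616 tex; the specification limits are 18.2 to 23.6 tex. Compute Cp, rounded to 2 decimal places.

Cp = (USL − LSL) / (6σ̂) = (23.6 − 18.2) / (6 × 1.616) = 5.4000 / 9.6960 = 0.5569

0.56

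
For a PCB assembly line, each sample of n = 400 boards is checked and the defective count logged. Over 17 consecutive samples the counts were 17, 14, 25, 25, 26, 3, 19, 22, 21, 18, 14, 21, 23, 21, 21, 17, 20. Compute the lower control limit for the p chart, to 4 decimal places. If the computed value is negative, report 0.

0.0160

p̄ = Σdᵢ / (k·n) = 327 / (17 × 400) = 0.04809
LCL = p̄ − 3·√(p̄(1−p̄)/n) = 0.04809 − 3 × 0.01070 = 0.01600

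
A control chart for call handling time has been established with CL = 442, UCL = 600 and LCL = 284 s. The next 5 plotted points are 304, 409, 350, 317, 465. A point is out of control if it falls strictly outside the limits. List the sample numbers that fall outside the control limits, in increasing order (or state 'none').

none

All 5 points lie within [284, 600].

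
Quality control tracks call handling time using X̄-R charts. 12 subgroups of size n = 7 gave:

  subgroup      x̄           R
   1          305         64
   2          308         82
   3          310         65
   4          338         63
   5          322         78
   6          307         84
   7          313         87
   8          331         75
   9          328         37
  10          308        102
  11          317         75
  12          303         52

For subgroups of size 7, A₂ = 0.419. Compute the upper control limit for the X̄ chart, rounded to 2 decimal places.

X̄̄ = (305 + 308 + 310 + 338 + 322 + 307 + 313 + 331 + 328 + 308 + 317 + 303) / 12 = 3790.0000 / 12 = 315.8333
R̄ = (64 + 82 + 65 + 63 + 78 + 84 + 87 + 75 + 37 + 102 + 75 + 52) / 12 = 864.0000 / 12 = 72.0000
UCL = X̄̄ + A₂·R̄ = 315.8333 + 0.419 × 72.0000 = 346.0013

346.00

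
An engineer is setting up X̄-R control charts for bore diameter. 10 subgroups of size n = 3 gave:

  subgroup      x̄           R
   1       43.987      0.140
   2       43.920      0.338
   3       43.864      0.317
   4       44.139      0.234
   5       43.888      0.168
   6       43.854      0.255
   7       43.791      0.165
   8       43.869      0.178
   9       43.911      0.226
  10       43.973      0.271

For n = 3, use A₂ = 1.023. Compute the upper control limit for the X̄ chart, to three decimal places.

X̄̄ = (43.987 + 43.920 + 43.864 + 44.139 + 43.888 + 43.854 + 43.791 + 43.869 + 43.911 + 43.973) / 10 = 439.1960 / 10 = 43.9196
R̄ = (0.140 + 0.338 + 0.317 + 0.234 + 0.168 + 0.255 + 0.165 + 0.178 + 0.226 + 0.271) / 10 = 2.2920 / 10 = 0.2292
UCL = X̄̄ + A₂·R̄ = 43.9196 + 1.023 × 0.2292 = 44.1541

44.154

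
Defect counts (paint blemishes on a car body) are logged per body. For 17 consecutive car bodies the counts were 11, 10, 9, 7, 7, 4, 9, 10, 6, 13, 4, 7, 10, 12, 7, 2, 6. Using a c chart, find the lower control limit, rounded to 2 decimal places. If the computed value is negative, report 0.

0.00

c̄ = (11 + 10 + 9 + 7 + 7 + 4 + 9 + 10 + 6 + 13 + 4 + 7 + 10 + 12 + 7 + 2 + 6) / 17 = 134 / 17 = 7.8824
LCL = c̄ − 3√c̄ = 7.8824 − 3 × 2.8076 = -0.5403 → 0 (cannot be negative)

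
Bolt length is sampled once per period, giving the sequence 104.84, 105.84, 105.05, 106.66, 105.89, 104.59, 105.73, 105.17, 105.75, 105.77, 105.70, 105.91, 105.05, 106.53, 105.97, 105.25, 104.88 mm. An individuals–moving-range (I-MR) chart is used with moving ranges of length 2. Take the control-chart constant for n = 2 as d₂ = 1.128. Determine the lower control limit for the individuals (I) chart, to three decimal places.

X̄ = (104.84 + 105.84 + 105.05 + 106.66 + 105.89 + 104.59 + 105.73 + 105.17 + 105.75 + 105.77 + 105.70 + 105.91 + 105.05 + 106.53 + 105.97 + 105.25 + 104.88) / 17 = 105.5635
Moving ranges: 1.00, 0.79, 1.61, 0.77, 1.30, 1.14, 0.56, 0.58, 0.02, 0.07, 0.21, 0.86, 1.48, 0.56, 0.72, 0.37; M̄R̄ = 12.0400 / 16 = 0.7525
LCL = X̄ − 3·M̄R̄/d₂ = 105.5635 − 3 × 0.7525 / 1.128 = 103.5622

103.562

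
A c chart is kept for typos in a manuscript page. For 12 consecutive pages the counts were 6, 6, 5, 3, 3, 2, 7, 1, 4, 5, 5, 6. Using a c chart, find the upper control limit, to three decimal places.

c̄ = (6 + 6 + 5 + 3 + 3 + 2 + 7 + 1 + 4 + 5 + 5 + 6) / 12 = 53 / 12 = 4.4167
UCL = c̄ + 3√c̄ = 4.4167 + 3 × √4.4167 = 4.4167 + 3 × 2.1016 = 10.7214

10.721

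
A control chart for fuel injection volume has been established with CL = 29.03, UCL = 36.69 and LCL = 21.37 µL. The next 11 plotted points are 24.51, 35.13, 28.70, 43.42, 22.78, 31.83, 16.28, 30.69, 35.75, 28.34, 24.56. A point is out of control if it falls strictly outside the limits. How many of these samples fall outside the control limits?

2

Compare each point to [21.37, 36.69]: sample 4 = 43.42 > UCL; sample 7 = 16.28 < LCL.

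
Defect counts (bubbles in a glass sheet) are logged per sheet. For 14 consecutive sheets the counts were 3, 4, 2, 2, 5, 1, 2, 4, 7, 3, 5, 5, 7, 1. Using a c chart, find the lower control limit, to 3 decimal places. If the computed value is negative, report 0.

0.000

c̄ = (3 + 4 + 2 + 2 + 5 + 1 + 2 + 4 + 7 + 3 + 5 + 5 + 7 + 1) / 14 = 51 / 14 = 3.6429
LCL = c̄ − 3√c̄ = 3.6429 − 3 × 1.9086 = -2.0830 → 0 (cannot be negative)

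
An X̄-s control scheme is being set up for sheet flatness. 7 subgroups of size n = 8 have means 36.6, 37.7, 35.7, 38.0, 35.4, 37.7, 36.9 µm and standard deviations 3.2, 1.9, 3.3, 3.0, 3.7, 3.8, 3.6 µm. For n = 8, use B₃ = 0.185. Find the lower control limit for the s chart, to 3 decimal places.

0.595

s̄ = (3.2 + 1.9 + 3.3 + 3.0 + 3.7 + 3.8 + 3.6) / 7 = 3.2143
LCL_s = B₃·s̄ = 0.185 × 3.2143 = 0.5946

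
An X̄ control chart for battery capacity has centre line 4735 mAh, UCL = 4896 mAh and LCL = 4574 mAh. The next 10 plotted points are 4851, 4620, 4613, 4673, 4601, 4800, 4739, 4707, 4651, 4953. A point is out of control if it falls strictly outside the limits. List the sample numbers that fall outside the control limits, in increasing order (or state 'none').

10

Compare each point to [4574, 4896]: sample 10 = 4953 > UCL.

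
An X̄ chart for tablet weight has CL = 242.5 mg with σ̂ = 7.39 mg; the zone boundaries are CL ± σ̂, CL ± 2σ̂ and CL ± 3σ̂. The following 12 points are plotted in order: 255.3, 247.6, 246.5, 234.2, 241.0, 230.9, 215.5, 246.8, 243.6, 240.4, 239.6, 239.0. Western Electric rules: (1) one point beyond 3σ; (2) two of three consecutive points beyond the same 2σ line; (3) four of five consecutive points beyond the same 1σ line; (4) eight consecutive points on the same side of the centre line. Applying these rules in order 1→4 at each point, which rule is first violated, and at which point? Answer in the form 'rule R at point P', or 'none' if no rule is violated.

rule 1 at point 7

Zone of each point (C = within 1σ̂, B = 1σ̂–2σ̂, A = 2σ̂–3σ̂, * = beyond 3σ̂; sign = side of CL): 1:+B, 2:+C, 3:+C, 4:-B, 5:-C, 6:-B, 7:-*, 8:+C, 9:+C, 10:-C, 11:-C, 12:-C
Rule 1 (one point beyond the 3σ limits) is satisfied at point 7.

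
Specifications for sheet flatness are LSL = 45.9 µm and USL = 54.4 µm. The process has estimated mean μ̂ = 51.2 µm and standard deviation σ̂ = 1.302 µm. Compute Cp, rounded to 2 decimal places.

1.09

Cp = (USL − LSL) / (6σ̂) = (54.4 − 45.9) / (6 × 1.302) = 8.5000 / 7.8120 = 1.0881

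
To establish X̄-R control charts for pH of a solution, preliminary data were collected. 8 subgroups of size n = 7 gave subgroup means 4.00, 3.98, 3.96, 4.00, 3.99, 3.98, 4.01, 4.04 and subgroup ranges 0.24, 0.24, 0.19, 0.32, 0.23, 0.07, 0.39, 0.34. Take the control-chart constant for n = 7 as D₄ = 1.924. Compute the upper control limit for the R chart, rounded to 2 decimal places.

R̄ = (0.24 + 0.24 + 0.19 + 0.32 + 0.23 + 0.07 + 0.39 + 0.34) / 8 = 2.0200 / 8 = 0.2525
UCL_R = D₄·R̄ = 1.924 × 0.2525 = 0.4858

0.49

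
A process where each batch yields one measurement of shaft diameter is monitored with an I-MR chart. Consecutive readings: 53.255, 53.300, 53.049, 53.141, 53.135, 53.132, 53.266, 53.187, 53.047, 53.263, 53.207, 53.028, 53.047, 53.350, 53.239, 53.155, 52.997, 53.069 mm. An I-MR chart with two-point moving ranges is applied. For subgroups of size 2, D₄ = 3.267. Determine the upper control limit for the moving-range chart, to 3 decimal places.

0.374

Moving ranges: 0.045, 0.251, 0.092, 0.006, 0.003, 0.134, 0.079, 0.140, 0.216, 0.056, 0.179, 0.019, 0.303, 0.111, 0.084, 0.158, 0.072; M̄R̄ = 1.9480 / 17 = 0.1146
UCL_MR = D₄·M̄R̄ = 3.267 × 0.1146 = 0.3744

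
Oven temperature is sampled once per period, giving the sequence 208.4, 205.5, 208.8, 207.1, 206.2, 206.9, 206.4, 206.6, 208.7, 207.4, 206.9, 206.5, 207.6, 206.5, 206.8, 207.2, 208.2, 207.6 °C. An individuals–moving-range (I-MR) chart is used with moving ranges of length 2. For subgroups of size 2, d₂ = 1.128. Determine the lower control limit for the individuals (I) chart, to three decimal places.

204.211

X̄ = (208.4 + 205.5 + 208.8 + 207.1 + 206.2 + 206.9 + 206.4 + 206.6 + 208.7 + 207.4 + 206.9 + 206.5 + 207.6 + 206.5 + 206.8 + 207.2 + 208.2 + 207.6) / 18 = 207.1833
Moving ranges: 2.9, 3.3, 1.7, 0.9, 0.7, 0.5, 0.2, 2.1, 1.3, 0.5, 0.4, 1.1, 1.1, 0.3, 0.4, 1.0, 0.6; M̄R̄ = 19.0000 / 17 = 1.1176
LCL = X̄ − 3·M̄R̄/d₂ = 207.1833 − 3 × 1.1176 / 1.128 = 204.2109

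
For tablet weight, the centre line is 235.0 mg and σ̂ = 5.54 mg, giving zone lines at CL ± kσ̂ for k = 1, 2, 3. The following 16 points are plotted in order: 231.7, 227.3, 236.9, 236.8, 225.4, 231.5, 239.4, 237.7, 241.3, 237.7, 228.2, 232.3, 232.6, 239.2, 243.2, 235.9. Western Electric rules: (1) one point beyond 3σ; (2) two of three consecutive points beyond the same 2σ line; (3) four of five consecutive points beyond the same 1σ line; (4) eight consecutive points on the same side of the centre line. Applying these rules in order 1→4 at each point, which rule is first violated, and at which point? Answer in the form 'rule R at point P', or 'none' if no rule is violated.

Zone of each point (C = within 1σ̂, B = 1σ̂–2σ̂, A = 2σ̂–3σ̂, * = beyond 3σ̂; sign = side of CL): 1:-C, 2:-B, 3:+C, 4:+C, 5:-B, 6:-C, 7:+C, 8:+C, 9:+B, 10:+C, 11:-B, 12:-C, 13:-C, 14:+C, 15:+B, 16:+C
No rule fires across all 16 points.

none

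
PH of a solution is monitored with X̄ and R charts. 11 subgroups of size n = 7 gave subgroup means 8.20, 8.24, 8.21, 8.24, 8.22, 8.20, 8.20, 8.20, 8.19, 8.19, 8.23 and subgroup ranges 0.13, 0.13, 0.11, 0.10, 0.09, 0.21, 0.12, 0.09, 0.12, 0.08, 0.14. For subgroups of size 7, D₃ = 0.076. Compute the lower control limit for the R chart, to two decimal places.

R̄ = (0.13 + 0.13 + 0.11 + 0.10 + 0.09 + 0.21 + 0.12 + 0.09 + 0.12 + 0.08 + 0.14) / 11 = 1.3200 / 11 = 0.1200
LCL_R = D₃·R̄ = 0.076 × 0.1200 = 0.0091

0.01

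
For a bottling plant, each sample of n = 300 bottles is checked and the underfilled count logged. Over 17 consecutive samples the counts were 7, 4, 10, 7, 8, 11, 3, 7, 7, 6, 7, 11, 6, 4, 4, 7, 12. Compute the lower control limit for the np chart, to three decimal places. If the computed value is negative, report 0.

p̄ = Σdᵢ / (k·n) = 121 / (17 × 300) = 0.02373
LCL = np̄ − 3·√(np̄(1−p̄)) = 7.1176 − 3 × 2.6361 = -0.7905 → 0 (negative, so LCL = 0)

0.000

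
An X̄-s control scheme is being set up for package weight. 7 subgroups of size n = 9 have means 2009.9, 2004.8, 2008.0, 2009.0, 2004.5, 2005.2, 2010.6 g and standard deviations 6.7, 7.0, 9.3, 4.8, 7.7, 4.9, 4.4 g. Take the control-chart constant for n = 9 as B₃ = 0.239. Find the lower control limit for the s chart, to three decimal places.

1.530

s̄ = (6.7 + 7.0 + 9.3 + 4.8 + 7.7 + 4.9 + 4.4) / 7 = 6.4000
LCL_s = B₃·s̄ = 0.239 × 6.4000 = 1.5296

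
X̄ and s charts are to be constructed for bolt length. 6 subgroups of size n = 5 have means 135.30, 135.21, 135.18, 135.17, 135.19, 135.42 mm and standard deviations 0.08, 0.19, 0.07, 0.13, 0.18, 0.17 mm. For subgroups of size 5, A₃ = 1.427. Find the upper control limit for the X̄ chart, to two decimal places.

X̄̄ = (135.30 + 135.21 + 135.18 + 135.17 + 135.19 + 135.42) / 6 = 135.2450
s̄ = (0.08 + 0.19 + 0.07 + 0.13 + 0.18 + 0.17) / 6 = 0.1367
UCL = X̄̄ + A₃·s̄ = 135.2450 + 1.427 × 0.1367 = 135.4400

135.44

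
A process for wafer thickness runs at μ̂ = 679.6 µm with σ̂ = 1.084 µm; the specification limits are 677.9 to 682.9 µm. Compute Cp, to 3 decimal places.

Cp = (USL − LSL) / (6σ̂) = (682.9 − 677.9) / (6 × 1.084) = 5.0000 / 6.5040 = 0.7688

0.769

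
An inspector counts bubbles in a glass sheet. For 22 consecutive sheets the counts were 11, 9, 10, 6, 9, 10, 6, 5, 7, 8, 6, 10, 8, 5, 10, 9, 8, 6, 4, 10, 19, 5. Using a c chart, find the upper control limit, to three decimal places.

c̄ = (11 + 9 + 10 + 6 + 9 + 10 + 6 + 5 + 7 + 8 + 6 + 10 + 8 + 5 + 10 + 9 + 8 + 6 + 4 + 10 + 19 + 5) / 22 = 181 / 22 = 8.2273
UCL = c̄ + 3√c̄ = 8.2273 + 3 × √8.2273 = 8.2273 + 3 × 2.8683 = 16.8322

16.832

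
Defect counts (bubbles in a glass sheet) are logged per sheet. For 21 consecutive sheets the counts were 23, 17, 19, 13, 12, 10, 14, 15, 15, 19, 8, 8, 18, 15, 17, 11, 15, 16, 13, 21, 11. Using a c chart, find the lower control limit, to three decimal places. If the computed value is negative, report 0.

3.236

c̄ = (23 + 17 + 19 + 13 + 12 + 10 + 14 + 15 + 15 + 19 + 8 + 8 + 18 + 15 + 17 + 11 + 15 + 16 + 13 + 21 + 11) / 21 = 310 / 21 = 14.7619
LCL = c̄ − 3√c̄ = 14.7619 − 3 × 3.8421 = 3.2355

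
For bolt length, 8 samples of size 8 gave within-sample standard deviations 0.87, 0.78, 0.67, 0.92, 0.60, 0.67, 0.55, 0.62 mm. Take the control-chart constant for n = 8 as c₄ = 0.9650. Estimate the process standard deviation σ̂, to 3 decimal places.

0.736

s̄ = (0.87 + 0.78 + 0.67 + 0.92 + 0.60 + 0.67 + 0.55 + 0.62) / 8 = 0.7100
σ̂ = s̄ / c₄ = 0.7100 / 0.9650 = 0.7358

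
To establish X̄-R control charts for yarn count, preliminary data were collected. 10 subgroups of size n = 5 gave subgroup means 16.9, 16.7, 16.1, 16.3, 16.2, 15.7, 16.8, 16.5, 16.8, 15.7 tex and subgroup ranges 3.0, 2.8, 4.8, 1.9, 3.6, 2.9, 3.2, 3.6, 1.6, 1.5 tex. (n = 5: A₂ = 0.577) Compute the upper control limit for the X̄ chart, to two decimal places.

18.04

X̄̄ = (16.9 + 16.7 + 16.1 + 16.3 + 16.2 + 15.7 + 16.8 + 16.5 + 16.8 + 15.7) / 10 = 163.7000 / 10 = 16.3700
R̄ = (3.0 + 2.8 + 4.8 + 1.9 + 3.6 + 2.9 + 3.2 + 3.6 + 1.6 + 1.5) / 10 = 28.9000 / 10 = 2.8900
UCL = X̄̄ + A₂·R̄ = 16.3700 + 0.577 × 2.8900 = 18.0375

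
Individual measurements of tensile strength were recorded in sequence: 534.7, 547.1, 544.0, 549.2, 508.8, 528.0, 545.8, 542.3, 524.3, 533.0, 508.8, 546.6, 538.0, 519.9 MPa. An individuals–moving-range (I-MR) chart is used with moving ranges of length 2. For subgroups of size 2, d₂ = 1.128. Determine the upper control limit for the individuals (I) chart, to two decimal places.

X̄ = (534.7 + 547.1 + 544.0 + 549.2 + 508.8 + 528.0 + 545.8 + 542.3 + 524.3 + 533.0 + 508.8 + 546.6 + 538.0 + 519.9) / 14 = 533.6071
Moving ranges: 12.4, 3.1, 5.2, 40.4, 19.2, 17.8, 3.5, 18.0, 8.7, 24.2, 37.8, 8.6, 18.1; M̄R̄ = 217.0000 / 13 = 16.6923
UCL = X̄ + 3·M̄R̄/d₂ = 533.6071 + 3 × 16.6923 / 1.128 = 578.0016

578.00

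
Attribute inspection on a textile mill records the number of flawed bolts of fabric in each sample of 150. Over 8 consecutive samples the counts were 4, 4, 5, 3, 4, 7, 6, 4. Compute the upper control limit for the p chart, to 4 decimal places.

0.0732

p̄ = Σdᵢ / (k·n) = 37 / (8 × 150) = 0.03083
UCL = p̄ + 3·√(p̄(1−p̄)/n) = 0.03083 + 3 × √(0.03083×0.96917/150) = 0.03083 + 3 × 0.01411 = 0.07318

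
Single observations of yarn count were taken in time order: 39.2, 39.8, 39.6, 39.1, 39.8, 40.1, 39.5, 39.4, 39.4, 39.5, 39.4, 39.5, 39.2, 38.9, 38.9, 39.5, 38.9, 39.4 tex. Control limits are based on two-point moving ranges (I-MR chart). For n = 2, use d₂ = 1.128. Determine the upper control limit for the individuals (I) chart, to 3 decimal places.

40.271

X̄ = (39.2 + 39.8 + 39.6 + 39.1 + 39.8 + 40.1 + 39.5 + 39.4 + 39.4 + 39.5 + 39.4 + 39.5 + 39.2 + 38.9 + 38.9 + 39.5 + 38.9 + 39.4) / 18 = 39.3944
Moving ranges: 0.6, 0.2, 0.5, 0.7, 0.3, 0.6, 0.1, 0.0, 0.1, 0.1, 0.1, 0.3, 0.3, 0.0, 0.6, 0.6, 0.5; M̄R̄ = 5.6000 / 17 = 0.3294
UCL = X̄ + 3·M̄R̄/d₂ = 39.3944 + 3 × 0.3294 / 1.128 = 40.2705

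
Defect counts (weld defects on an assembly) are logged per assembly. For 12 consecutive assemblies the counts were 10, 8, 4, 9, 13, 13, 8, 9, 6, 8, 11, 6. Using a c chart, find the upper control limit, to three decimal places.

17.624

c̄ = (10 + 8 + 4 + 9 + 13 + 13 + 8 + 9 + 6 + 8 + 11 + 6) / 12 = 105 / 12 = 8.7500
UCL = c̄ + 3√c̄ = 8.7500 + 3 × √8.7500 = 8.7500 + 3 × 2.9580 = 17.6241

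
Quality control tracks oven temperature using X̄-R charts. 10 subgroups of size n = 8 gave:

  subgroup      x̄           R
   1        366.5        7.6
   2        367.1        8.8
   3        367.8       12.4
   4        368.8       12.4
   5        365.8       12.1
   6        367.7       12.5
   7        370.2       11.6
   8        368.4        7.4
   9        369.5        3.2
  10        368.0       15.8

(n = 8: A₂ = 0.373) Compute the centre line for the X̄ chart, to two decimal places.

X̄̄ = (366.5 + 367.1 + 367.8 + 368.8 + 365.8 + 367.7 + 370.2 + 368.4 + 369.5 + 368.0) / 10 = 3679.8000 / 10 = 367.9800
CL = X̄̄ = 367.9800

367.98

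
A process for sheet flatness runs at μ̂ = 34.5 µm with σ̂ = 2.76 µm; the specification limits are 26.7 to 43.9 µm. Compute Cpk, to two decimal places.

Cpu = (USL − μ̂) / (3σ̂) = (43.9 − 34.5) / (3 × 2.76) = 1.1353; Cpl = (μ̂ − LSL) / (3σ̂) = (34.5 − 26.7) / (3 × 2.76) = 0.9420; Cpk = min(Cpu, Cpl) = 0.9420

0.94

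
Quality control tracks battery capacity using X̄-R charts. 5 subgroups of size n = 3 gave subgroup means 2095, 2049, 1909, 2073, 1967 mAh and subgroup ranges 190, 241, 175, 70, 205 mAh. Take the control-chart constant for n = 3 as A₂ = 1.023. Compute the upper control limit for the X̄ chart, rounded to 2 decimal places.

X̄̄ = (2095 + 2049 + 1909 + 2073 + 1967) / 5 = 10093.0000 / 5 = 2018.6000
R̄ = (190 + 241 + 175 + 70 + 205) / 5 = 881.0000 / 5 = 176.2000
UCL = X̄̄ + A₂·R̄ = 2018.6000 + 1.023 × 176.2000 = 2198.8526

2198.85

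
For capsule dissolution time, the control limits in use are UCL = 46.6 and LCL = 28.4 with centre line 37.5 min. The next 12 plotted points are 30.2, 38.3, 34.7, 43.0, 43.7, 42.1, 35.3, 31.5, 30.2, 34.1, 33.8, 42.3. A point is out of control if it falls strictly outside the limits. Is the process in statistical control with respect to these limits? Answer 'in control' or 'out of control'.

in control

All 12 points lie within [28.4, 46.6].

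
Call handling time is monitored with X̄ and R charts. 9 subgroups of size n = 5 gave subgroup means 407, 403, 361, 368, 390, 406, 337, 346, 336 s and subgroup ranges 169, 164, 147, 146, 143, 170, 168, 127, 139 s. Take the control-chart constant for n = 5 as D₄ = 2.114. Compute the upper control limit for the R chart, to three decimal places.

R̄ = (169 + 164 + 147 + 146 + 143 + 170 + 168 + 127 + 139) / 9 = 1373.0000 / 9 = 152.5556
UCL_R = D₄·R̄ = 2.114 × 152.5556 = 322.5024

322.502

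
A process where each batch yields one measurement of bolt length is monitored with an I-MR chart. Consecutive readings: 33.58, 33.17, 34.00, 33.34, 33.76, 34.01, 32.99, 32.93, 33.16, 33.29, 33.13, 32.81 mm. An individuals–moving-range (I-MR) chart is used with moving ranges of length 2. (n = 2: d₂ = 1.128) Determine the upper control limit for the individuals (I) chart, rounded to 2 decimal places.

X̄ = (33.58 + 33.17 + 34.00 + 33.34 + 33.76 + 34.01 + 32.99 + 32.93 + 33.16 + 33.29 + 33.13 + 32.81) / 12 = 33.3475
Moving ranges: 0.41, 0.83, 0.66, 0.42, 0.25, 1.02, 0.06, 0.23, 0.13, 0.16, 0.32; M̄R̄ = 4.4900 / 11 = 0.4082
UCL = X̄ + 3·M̄R̄/d₂ = 33.3475 + 3 × 0.4082 / 1.128 = 34.4331

34.43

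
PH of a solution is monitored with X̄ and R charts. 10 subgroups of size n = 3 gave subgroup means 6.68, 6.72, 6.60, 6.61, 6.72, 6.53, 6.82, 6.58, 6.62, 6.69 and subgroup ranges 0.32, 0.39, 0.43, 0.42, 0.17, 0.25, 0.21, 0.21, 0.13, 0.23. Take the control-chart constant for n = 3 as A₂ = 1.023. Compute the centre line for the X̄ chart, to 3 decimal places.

6.657

X̄̄ = (6.68 + 6.72 + 6.60 + 6.61 + 6.72 + 6.53 + 6.82 + 6.58 + 6.62 + 6.69) / 10 = 66.5700 / 10 = 6.6570
CL = X̄̄ = 6.6570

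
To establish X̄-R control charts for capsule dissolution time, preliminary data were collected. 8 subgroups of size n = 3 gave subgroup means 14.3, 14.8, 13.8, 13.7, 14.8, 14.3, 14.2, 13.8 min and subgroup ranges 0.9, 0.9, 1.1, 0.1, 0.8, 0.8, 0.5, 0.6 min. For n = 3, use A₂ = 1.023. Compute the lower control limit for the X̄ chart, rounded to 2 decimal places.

X̄̄ = (14.3 + 14.8 + 13.8 + 13.7 + 14.8 + 14.3 + 14.2 + 13.8) / 8 = 113.7000 / 8 = 14.2125
R̄ = (0.9 + 0.9 + 1.1 + 0.1 + 0.8 + 0.8 + 0.5 + 0.6) / 8 = 5.7000 / 8 = 0.7125
LCL = X̄̄ − A₂·R̄ = 14.2125 − 1.023 × 0.7125 = 13.4836

13.48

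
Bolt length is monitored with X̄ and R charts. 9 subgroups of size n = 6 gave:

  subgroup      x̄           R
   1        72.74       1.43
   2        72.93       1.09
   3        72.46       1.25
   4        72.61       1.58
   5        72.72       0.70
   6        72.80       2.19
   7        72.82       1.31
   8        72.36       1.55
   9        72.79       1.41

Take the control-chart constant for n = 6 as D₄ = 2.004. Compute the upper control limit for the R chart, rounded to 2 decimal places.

R̄ = (1.43 + 1.09 + 1.25 + 1.58 + 0.70 + 2.19 + 1.31 + 1.55 + 1.41) / 9 = 12.5100 / 9 = 1.3900
UCL_R = D₄·R̄ = 2.004 × 1.3900 = 2.7856

2.79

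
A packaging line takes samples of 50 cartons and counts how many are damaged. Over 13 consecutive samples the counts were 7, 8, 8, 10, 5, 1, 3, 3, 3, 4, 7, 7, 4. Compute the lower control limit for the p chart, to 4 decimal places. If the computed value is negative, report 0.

0.0000

p̄ = Σdᵢ / (k·n) = 70 / (13 × 50) = 0.10769
LCL = p̄ − 3·√(p̄(1−p̄)/n) = 0.10769 − 3 × 0.04384 = -0.02383 → 0 (negative, so LCL = 0)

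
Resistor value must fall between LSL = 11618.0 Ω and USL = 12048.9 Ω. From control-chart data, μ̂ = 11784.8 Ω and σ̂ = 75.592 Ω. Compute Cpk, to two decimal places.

Cpu = (USL − μ̂) / (3σ̂) = (12048.9 − 11784.8) / (3 × 75.592) = 1.1646; Cpl = (μ̂ − LSL) / (3σ̂) = (11784.8 − 11618.0) / (3 × 75.592) = 0.7355; Cpk = min(Cpu, Cpl) = 0.7355

0.74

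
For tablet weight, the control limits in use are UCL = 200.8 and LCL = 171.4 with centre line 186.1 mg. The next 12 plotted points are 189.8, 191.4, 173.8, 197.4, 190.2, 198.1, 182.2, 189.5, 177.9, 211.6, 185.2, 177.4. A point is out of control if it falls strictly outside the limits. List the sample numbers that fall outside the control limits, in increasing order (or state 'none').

Compare each point to [171.4, 200.8]: sample 10 = 211.6 > UCL.

10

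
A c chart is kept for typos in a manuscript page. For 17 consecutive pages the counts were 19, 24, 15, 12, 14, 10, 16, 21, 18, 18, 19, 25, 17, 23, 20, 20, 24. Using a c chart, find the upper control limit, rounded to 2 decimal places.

31.44

c̄ = (19 + 24 + 15 + 12 + 14 + 10 + 16 + 21 + 18 + 18 + 19 + 25 + 17 + 23 + 20 + 20 + 24) / 17 = 315 / 17 = 18.5294
UCL = c̄ + 3√c̄ = 18.5294 + 3 × √18.5294 = 18.5294 + 3 × 4.3046 = 31.4432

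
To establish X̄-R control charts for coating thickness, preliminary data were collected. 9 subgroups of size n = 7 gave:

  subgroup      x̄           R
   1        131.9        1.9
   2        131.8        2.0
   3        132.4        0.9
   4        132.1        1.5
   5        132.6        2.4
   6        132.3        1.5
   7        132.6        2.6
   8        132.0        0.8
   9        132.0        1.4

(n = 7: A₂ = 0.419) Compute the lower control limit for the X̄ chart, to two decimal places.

X̄̄ = (131.9 + 131.8 + 132.4 + 132.1 + 132.6 + 132.3 + 132.6 + 132.0 + 132.0) / 9 = 1189.7000 / 9 = 132.1889
R̄ = (1.9 + 2.0 + 0.9 + 1.5 + 2.4 + 1.5 + 2.6 + 0.8 + 1.4) / 9 = 15.0000 / 9 = 1.6667
LCL = X̄̄ − A₂·R̄ = 132.1889 − 0.419 × 1.6667 = 131.4906

131.49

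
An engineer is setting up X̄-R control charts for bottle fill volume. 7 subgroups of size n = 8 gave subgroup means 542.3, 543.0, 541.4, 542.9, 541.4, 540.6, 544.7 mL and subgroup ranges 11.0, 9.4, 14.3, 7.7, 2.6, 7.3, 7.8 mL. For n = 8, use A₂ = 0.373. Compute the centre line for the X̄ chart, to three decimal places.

542.329

X̄̄ = (542.3 + 543.0 + 541.4 + 542.9 + 541.4 + 540.6 + 544.7) / 7 = 3796.3000 / 7 = 542.3286
CL = X̄̄ = 542.3286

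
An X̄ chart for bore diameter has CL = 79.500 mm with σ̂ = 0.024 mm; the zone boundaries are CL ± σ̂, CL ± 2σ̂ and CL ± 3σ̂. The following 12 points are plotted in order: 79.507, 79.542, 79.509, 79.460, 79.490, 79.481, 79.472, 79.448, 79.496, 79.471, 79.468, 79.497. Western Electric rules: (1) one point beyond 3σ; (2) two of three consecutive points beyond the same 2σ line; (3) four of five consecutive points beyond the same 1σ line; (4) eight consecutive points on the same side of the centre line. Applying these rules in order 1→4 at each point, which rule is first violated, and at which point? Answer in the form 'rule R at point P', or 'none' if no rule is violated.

rule 3 at point 11

Zone of each point (C = within 1σ̂, B = 1σ̂–2σ̂, A = 2σ̂–3σ̂, * = beyond 3σ̂; sign = side of CL): 1:+C, 2:+B, 3:+C, 4:-B, 5:-C, 6:-C, 7:-B, 8:-A, 9:-C, 10:-B, 11:-B, 12:-C
Rule 3 (four of five consecutive points beyond the same 1σ limit) is satisfied at point 11.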